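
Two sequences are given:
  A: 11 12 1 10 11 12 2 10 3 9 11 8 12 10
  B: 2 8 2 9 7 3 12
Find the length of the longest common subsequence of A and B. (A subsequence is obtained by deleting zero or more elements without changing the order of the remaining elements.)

3

Backtracking the LCS table gives one alignment: 2 (A7,B3) → 3 (A9,B6) → 12 (A13,B7).
So the longest common subsequence has length 3.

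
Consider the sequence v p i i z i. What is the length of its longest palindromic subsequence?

3

One longest palindromic subsequence is izi (positions 3,5,6); it reads the same forward and backward, and the interval DP gives dp[1][6] = 3.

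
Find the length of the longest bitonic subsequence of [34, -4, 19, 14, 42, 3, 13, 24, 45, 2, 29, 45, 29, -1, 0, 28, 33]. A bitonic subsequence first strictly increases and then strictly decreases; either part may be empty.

One longest bitonic subsequence is -4, 3, 13, 24, 29, 45, 29, 28 (positions 2,6,7,8,11,12,13,16): it rises to 45 then falls. Length 8 is optimal.

8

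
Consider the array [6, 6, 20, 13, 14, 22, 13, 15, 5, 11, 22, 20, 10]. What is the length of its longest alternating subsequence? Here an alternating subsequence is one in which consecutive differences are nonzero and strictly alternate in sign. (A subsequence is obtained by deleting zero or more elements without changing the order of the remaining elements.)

Track the best alternating length ending on an up-step vs a down-step at each position: up/down = 1/1, 1/1, 2/1, 2/3, 4/3, 4/1, 2/5, 6/5, 1/7, 8/7, 8/1, 8/9, 8/9.
The maximum over both is 9; one such subsequence is 6, 20, 13, 14, 13, 15, 5, 22, 20.

9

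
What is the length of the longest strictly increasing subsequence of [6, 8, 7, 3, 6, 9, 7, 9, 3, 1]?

Let dp[i] be the longest increasing subsequence ending at position i. Then dp = [1, 2, 2, 1, 2, 3, 3, 4, 1, 1].
The maximum is 4; one witness is 3, 6, 7, 9 at positions 4,5,7,8.

4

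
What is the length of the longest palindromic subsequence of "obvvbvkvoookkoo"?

7

Using dp[i][j] = 2 + dp[i+1][j−1] if the ends match, else max(dp[i+1][j], dp[i][j−1]):
dp[1][15] = 7. A witness is okoooko at positions 1,7,9,10,11,13,15.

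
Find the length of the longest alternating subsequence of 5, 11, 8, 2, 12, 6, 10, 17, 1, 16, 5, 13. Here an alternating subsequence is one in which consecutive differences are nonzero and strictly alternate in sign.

A longest alternating subsequence is 5, 11, 8, 12, 6, 10, 1, 16, 5, 13 (positions 1,2,3,5,6,7,9,10,11,12); its 9 consecutive differences strictly alternate in sign, and length 10 is optimal.

10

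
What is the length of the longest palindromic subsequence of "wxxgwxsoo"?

One longest palindromic subsequence is wxxw (positions 1,2,3,5); it reads the same forward and backward, and the interval DP gives dp[1][9] = 4.

4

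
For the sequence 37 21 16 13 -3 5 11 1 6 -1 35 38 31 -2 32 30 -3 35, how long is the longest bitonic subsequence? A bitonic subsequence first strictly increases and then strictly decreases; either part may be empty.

One longest bitonic subsequence is 37, 21, 16, 13, 11, 6, -1, -2, -3 (positions 1,2,3,4,7,9,10,14,17): it rises to 37 then falls. Length 9 is optimal.

9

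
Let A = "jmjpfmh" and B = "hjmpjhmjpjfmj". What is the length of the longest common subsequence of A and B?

A longest common subsequence is jmjpfm (length 6); the LCS DP confirms no longer common subsequence exists.

6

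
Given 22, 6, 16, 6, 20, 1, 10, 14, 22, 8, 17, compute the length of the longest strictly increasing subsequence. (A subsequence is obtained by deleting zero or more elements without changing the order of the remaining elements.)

Scanning left to right, the best length ending at each element is: 22→1, 6→1, 16→2, 6→1, 20→3, 1→1, 10→2, 14→3, 22→4, 8→2, 17→4.
So the longest increasing subsequence has length 4, e.g. 6, 16, 20, 22.

4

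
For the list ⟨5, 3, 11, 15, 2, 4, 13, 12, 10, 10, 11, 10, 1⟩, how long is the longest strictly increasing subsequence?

One longest increasing subsequence is 3, 4, 10, 11 (positions 2,6,9,11), of length 4; no longer one exists.

4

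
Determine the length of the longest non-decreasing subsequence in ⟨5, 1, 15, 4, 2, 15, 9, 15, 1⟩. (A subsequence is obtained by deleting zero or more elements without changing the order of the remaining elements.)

One longest non-decreasing subsequence is 5, 15, 15, 15 (positions 1,3,6,8), of length 4; no longer one exists.

4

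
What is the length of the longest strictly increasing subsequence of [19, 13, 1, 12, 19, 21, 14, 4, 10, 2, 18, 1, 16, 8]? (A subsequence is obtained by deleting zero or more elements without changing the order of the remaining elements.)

4

Let dp[i] be the longest increasing subsequence ending at position i. Then dp = [1, 1, 1, 2, 3, 4, 3, 2, 3, 2, 4, 1, 4, 3].
The maximum is 4; one witness is 1, 12, 19, 21 at positions 3,4,5,6.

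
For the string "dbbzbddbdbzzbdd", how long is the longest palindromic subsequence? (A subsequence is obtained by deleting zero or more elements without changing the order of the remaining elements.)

11

One longest palindromic subsequence is dbzbdbdbzbd (positions 1,3,4,5,6,8,9,10,12,13,15); it reads the same forward and backward, and the interval DP gives dp[1][15] = 11.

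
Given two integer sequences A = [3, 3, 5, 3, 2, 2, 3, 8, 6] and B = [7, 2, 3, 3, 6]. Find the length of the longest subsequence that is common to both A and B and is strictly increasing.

A longest common strictly increasing subsequence is 2, 3, 6 (length 3); it appears in order in both A and B, and no longer such subsequence exists.

3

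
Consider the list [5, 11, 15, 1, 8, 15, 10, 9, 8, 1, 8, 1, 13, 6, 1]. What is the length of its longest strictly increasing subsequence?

4

Scanning left to right, the best length ending at each element is: 5→1, 11→2, 15→3, 1→1, 8→2, 15→3, 10→3, 9→3, 8→2, 1→1, 8→2, 1→1, 13→4, 6→2, 1→1.
So the longest increasing subsequence has length 4, e.g. 5, 8, 10, 13.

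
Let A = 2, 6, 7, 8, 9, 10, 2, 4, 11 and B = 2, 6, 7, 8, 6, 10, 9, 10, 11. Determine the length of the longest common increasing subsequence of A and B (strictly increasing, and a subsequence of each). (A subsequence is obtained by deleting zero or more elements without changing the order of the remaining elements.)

For each value that appears in both, track the longest common increasing run ending there.
The best achievable length is 7; one witness is 2, 6, 7, 8, 9, 10, 11 (A-positions 1,2,3,4,5,6,9, B-positions 1,2,3,4,7,8,9).

7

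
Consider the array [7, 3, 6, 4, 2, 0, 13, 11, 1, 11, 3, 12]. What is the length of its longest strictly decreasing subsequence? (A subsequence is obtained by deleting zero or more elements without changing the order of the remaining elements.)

5

Let dp[i] be the longest decreasing subsequence ending at position i. Then dp = [1, 2, 2, 3, 4, 5, 1, 2, 5, 2, 4, 2].
The maximum is 5; one witness is 7, 6, 4, 2, 0 at positions 1,3,4,5,6.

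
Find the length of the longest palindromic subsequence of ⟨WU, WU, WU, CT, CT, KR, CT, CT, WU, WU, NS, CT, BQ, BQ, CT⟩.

One longest palindromic subsequence is WU WU CT CT KR CT CT WU WU (positions 2,3,4,5,6,7,8,9,10); it reads the same forward and backward, and the interval DP gives dp[1][15] = 9.

9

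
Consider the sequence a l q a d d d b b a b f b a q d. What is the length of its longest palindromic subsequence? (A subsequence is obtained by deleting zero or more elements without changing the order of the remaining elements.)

One longest palindromic subsequence is qabbabbaq (positions 3,4,8,9,10,11,13,14,15); it reads the same forward and backward, and the interval DP gives dp[1][16] = 9.

9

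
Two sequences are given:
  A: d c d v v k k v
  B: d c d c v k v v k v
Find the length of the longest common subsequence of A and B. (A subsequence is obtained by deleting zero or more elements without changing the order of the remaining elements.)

7

A longest common subsequence is dcdvvkv (length 7); the LCS DP confirms no longer common subsequence exists.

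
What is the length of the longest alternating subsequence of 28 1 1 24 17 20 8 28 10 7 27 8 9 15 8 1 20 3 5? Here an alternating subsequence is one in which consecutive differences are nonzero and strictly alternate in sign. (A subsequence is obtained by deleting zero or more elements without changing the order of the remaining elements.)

15

A longest alternating subsequence is 28, 1, 24, 17, 20, 8, 28, 10, 27, 8, 9, 8, 20, 3, 5 (positions 1,2,4,5,6,7,8,9,11,12,13,15,17,18,19); its 14 consecutive differences strictly alternate in sign, and length 15 is optimal.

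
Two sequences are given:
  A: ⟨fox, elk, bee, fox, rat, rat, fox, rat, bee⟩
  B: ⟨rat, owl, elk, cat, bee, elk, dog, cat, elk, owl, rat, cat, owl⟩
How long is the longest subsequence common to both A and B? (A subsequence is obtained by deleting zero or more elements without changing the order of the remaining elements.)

3

Backtracking the LCS table gives one alignment: elk (A2,B3) → bee (A3,B5) → rat (A5,B11).
So the longest common subsequence has length 3.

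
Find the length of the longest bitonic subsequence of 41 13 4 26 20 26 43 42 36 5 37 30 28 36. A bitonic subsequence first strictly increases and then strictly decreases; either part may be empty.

Let inc[i] be the LIS ending at i and dec[i] the longest strictly decreasing subsequence starting at i. inc = [1, 1, 1, 2, 2, 3, 4, 4, 4, 2, 5, 4, 4, 5], dec = [4, 2, 1, 3, 2, 2, 5, 4, 3, 1, 3, 2, 1, 1].
max_i inc[i]+dec[i]−1 = 8, with one witness 13, 20, 26, 43, 42, 37, 30, 28.

8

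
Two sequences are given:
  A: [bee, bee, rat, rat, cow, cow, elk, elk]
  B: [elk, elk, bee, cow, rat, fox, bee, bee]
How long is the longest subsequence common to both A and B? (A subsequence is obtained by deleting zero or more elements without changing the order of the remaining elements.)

2

Backtracking the LCS table gives one alignment: bee (A1,B7) → bee (A2,B8).
So the longest common subsequence has length 2.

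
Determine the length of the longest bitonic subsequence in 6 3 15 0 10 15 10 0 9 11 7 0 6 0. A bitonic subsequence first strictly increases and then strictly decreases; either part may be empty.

8

Let inc[i] be the LIS ending at i and dec[i] the longest strictly decreasing subsequence starting at i. inc = [1, 1, 2, 1, 2, 3, 2, 1, 2, 3, 2, 1, 2, 1], dec = [3, 2, 6, 1, 5, 6, 5, 1, 4, 4, 3, 1, 2, 1].
max_i inc[i]+dec[i]−1 = 8, with one witness 6, 10, 15, 10, 9, 7, 6, 0.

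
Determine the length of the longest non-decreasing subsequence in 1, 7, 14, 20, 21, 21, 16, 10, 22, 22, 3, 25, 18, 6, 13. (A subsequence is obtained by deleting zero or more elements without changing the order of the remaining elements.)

9

One longest non-decreasing subsequence is 1, 7, 14, 20, 21, 21, 22, 22, 25 (positions 1,2,3,4,5,6,9,10,12), of length 9; no longer one exists.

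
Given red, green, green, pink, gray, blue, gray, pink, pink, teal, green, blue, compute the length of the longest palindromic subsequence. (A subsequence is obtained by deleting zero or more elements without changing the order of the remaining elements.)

7

One longest palindromic subsequence is green pink gray blue gray pink green (positions 3,4,5,6,7,9,11); it reads the same forward and backward, and the interval DP gives dp[1][12] = 7.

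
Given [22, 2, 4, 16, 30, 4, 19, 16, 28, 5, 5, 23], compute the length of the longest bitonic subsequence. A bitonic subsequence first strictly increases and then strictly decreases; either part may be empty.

7

Let inc[i] be the LIS ending at i and dec[i] the longest strictly decreasing subsequence starting at i. inc = [1, 1, 2, 3, 4, 2, 4, 3, 5, 3, 3, 5], dec = [4, 1, 1, 2, 4, 1, 3, 2, 2, 1, 1, 1].
max_i inc[i]+dec[i]−1 = 7, with one witness 2, 4, 16, 30, 19, 16, 5.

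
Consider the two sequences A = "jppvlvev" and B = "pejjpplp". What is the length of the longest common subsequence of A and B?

4

Backtracking the LCS table gives one alignment: j (A1,B4) → p (A2,B5) → p (A3,B6) → l (A5,B7).
So the longest common subsequence has length 4.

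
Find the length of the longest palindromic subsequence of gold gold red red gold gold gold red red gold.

9

Using dp[i][j] = 2 + dp[i+1][j−1] if the ends match, else max(dp[i+1][j], dp[i][j−1]):
dp[1][10] = 9. A witness is gold red red gold gold gold red red gold at positions 1,3,4,5,6,7,8,9,10.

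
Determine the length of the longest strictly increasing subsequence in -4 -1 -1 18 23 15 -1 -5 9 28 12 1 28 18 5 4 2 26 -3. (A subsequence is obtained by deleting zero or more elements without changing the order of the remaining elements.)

Scanning left to right, the best length ending at each element is: -4→1, -1→2, -1→2, 18→3, 23→4, 15→3, -1→2, -5→1, 9→3, 28→5, 12→4, 1→3, 28→5, 18→5, 5→4, 4→4, 2→4, 26→6, -3→2.
So the longest increasing subsequence has length 6, e.g. -4, -1, 9, 12, 18, 26.

6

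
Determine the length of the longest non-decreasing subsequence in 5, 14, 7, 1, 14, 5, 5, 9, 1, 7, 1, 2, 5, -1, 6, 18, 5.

7

Let dp[i] be the longest non-decreasing subsequence ending at position i. Then dp = [1, 2, 2, 1, 3, 2, 3, 4, 2, 4, 3, 4, 5, 1, 6, 7, 6].
The maximum is 7; one witness is 1, 1, 1, 2, 5, 6, 18 at positions 4,9,11,12,13,15,16.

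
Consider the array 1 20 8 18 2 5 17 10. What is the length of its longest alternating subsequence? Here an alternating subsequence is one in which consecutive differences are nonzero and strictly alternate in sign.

7

A longest alternating subsequence is 1, 20, 8, 18, 2, 17, 10 (positions 1,2,3,4,5,7,8); its 6 consecutive differences strictly alternate in sign, and length 7 is optimal.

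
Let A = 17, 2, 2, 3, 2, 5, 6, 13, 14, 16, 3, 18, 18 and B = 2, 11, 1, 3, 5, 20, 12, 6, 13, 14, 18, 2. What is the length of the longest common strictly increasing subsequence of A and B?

For each value that appears in both, track the longest common increasing run ending there.
The best achievable length is 7; one witness is 2, 3, 5, 6, 13, 14, 18 (A-positions 2,4,6,7,8,9,12, B-positions 1,4,5,8,9,10,11).

7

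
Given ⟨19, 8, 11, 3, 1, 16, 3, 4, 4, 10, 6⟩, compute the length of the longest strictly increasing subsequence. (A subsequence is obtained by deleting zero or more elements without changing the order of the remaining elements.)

One longest increasing subsequence is 1, 3, 4, 10 (positions 5,7,8,10), of length 4; no longer one exists.

4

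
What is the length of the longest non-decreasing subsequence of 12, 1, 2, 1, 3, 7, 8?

One longest non-decreasing subsequence is 1, 2, 3, 7, 8 (positions 2,3,5,6,7), of length 5; no longer one exists.

5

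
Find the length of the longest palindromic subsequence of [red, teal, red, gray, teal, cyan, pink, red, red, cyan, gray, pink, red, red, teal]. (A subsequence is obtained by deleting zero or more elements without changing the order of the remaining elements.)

10

One longest palindromic subsequence is teal red gray cyan red red cyan gray red teal (positions 2,3,4,6,8,9,10,11,14,15); it reads the same forward and backward, and the interval DP gives dp[1][15] = 10.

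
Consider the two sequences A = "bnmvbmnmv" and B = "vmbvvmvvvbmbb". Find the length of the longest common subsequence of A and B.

A longest common subsequence is bmvbm (length 5); the LCS DP confirms no longer common subsequence exists.

5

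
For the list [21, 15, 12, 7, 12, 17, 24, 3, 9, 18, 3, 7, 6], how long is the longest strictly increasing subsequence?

4

One longest increasing subsequence is 7, 12, 17, 24 (positions 4,5,6,7), of length 4; no longer one exists.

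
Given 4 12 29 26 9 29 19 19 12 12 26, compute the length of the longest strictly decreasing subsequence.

Let dp[i] be the longest decreasing subsequence ending at position i. Then dp = [1, 1, 1, 2, 3, 1, 3, 3, 4, 4, 2].
The maximum is 4; one witness is 29, 26, 19, 12 at positions 3,4,7,9.

4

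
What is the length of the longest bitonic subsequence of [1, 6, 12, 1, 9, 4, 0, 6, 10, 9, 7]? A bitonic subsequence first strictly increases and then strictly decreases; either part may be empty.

6

One longest bitonic subsequence is 1, 6, 12, 10, 9, 7 (positions 1,2,3,9,10,11): it rises to 12 then falls. Length 6 is optimal.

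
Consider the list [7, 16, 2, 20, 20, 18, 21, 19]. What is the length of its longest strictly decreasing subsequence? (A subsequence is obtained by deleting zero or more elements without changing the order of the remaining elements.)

2

Let dp[i] be the longest decreasing subsequence ending at position i. Then dp = [1, 1, 2, 1, 1, 2, 1, 2].
The maximum is 2; one witness is 7, 2 at positions 1,3.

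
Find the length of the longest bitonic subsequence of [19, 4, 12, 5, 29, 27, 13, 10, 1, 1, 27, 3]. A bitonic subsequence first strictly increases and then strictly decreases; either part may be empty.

Let inc[i] be the LIS ending at i and dec[i] the longest strictly decreasing subsequence starting at i. inc = [1, 1, 2, 2, 3, 3, 3, 3, 1, 1, 4, 2], dec = [4, 2, 3, 2, 5, 4, 3, 2, 1, 1, 2, 1].
max_i inc[i]+dec[i]−1 = 7, with one witness 4, 12, 29, 27, 13, 10, 3.

7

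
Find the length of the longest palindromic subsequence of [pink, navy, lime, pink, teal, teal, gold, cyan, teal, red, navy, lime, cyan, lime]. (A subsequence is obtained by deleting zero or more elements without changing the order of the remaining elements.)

5

One longest palindromic subsequence is lime cyan lime cyan lime (positions 3,8,12,13,14); it reads the same forward and backward, and the interval DP gives dp[1][14] = 5.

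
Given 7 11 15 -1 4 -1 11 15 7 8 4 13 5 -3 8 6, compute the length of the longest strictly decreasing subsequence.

One longest decreasing subsequence is 15, 11, 7, 4, -3 (positions 3,7,9,11,14), of length 5; no longer one exists.

5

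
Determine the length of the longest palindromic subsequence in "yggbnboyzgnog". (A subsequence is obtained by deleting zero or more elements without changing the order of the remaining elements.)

7

One longest palindromic subsequence is ggbnbgg (positions 2,3,4,5,6,10,13); it reads the same forward and backward, and the interval DP gives dp[1][13] = 7.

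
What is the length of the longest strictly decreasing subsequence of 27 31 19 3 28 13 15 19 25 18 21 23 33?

Scanning left to right, the best length ending at each element is: 27→1, 31→1, 19→2, 3→3, 28→2, 13→3, 15→3, 19→3, 25→3, 18→4, 21→4, 23→4, 33→1.
So the longest decreasing subsequence has length 4, e.g. 31, 28, 19, 18.

4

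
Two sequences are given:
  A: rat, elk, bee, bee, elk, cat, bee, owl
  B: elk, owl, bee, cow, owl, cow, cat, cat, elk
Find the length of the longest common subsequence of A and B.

3

Backtracking the LCS table gives one alignment: elk (A2,B1) → bee (A3,B3) → elk (A5,B9).
So the longest common subsequence has length 3.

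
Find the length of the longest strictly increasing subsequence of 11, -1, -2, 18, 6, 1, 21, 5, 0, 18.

4

Scanning left to right, the best length ending at each element is: 11→1, -1→1, -2→1, 18→2, 6→2, 1→2, 21→3, 5→3, 0→2, 18→4.
So the longest increasing subsequence has length 4, e.g. -1, 1, 5, 18.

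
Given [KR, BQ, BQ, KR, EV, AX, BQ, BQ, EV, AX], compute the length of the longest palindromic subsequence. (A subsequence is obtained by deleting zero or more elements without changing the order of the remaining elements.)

5

Using dp[i][j] = 2 + dp[i+1][j−1] if the ends match, else max(dp[i+1][j], dp[i][j−1]):
dp[1][10] = 5. A witness is BQ BQ AX BQ BQ at positions 2,3,6,7,8.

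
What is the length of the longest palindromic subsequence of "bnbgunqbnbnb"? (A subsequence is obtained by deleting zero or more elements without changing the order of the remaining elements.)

One longest palindromic subsequence is bnbnbnbnb (positions 1,2,3,6,8,9,10,11,12); it reads the same forward and backward, and the interval DP gives dp[1][12] = 9.

9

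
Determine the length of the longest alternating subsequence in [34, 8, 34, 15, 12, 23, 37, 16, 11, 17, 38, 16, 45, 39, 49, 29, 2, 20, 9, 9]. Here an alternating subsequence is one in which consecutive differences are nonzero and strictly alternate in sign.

Track the best alternating length ending on an up-step vs a down-step at each position: up/down = 1/1, 1/2, 3/1, 3/4, 3/4, 5/4, 5/1, 5/6, 3/6, 7/6, 7/1, 7/8, 9/1, 9/10, 11/1, 9/12, 1/12, 13/12, 13/14, 13/14.
The maximum over both is 14; one such subsequence is 34, 8, 34, 15, 23, 16, 17, 16, 45, 39, 49, 2, 20, 9.

14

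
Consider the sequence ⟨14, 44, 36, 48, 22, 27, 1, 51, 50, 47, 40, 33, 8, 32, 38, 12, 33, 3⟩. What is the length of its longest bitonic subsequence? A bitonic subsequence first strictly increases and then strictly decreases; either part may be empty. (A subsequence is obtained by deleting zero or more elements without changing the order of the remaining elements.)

11

One longest bitonic subsequence is 14, 44, 48, 51, 50, 47, 40, 33, 32, 12, 3 (positions 1,2,4,8,9,10,11,12,14,16,18): it rises to 51 then falls. Length 11 is optimal.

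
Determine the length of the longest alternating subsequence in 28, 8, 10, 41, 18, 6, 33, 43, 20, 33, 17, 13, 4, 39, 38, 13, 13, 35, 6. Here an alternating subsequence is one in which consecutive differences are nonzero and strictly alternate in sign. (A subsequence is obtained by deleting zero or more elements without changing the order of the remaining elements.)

Track the best alternating length ending on an up-step vs a down-step at each position: up/down = 1/1, 1/2, 3/2, 3/1, 3/4, 1/4, 5/4, 5/1, 5/6, 7/6, 5/8, 5/8, 1/8, 9/6, 9/10, 9/10, 9/10, 11/10, 9/12.
The maximum over both is 12; one such subsequence is 28, 8, 41, 18, 33, 20, 33, 17, 39, 13, 35, 6.

12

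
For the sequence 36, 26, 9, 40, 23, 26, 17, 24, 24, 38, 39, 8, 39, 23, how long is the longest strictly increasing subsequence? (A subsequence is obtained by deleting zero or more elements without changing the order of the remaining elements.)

5

Scanning left to right, the best length ending at each element is: 36→1, 26→1, 9→1, 40→2, 23→2, 26→3, 17→2, 24→3, 24→3, 38→4, 39→5, 8→1, 39→5, 23→3.
So the longest increasing subsequence has length 5, e.g. 9, 23, 26, 38, 39.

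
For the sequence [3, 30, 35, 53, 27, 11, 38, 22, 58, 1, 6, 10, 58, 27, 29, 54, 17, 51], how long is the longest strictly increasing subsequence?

One longest increasing subsequence is 3, 11, 22, 27, 29, 54 (positions 1,6,8,14,15,16), of length 6; no longer one exists.

6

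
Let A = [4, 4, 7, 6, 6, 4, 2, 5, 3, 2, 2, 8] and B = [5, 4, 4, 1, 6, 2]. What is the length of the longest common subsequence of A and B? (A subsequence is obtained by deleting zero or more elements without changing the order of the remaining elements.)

A longest common subsequence is 4, 4, 6, 2 (length 4); the LCS DP confirms no longer common subsequence exists.

4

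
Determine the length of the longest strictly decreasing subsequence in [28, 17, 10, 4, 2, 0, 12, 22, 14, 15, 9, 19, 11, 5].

6

Let dp[i] be the longest decreasing subsequence ending at position i. Then dp = [1, 2, 3, 4, 5, 6, 3, 2, 3, 3, 4, 3, 4, 5].
The maximum is 6; one witness is 28, 17, 10, 4, 2, 0 at positions 1,2,3,4,5,6.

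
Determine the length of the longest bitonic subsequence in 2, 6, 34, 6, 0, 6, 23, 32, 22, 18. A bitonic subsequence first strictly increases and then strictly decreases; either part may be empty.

One longest bitonic subsequence is 2, 6, 34, 32, 22, 18 (positions 1,2,3,8,9,10): it rises to 34 then falls. Length 6 is optimal.

6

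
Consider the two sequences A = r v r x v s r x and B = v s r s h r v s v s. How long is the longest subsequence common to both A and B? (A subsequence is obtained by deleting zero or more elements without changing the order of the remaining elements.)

Backtracking the LCS table gives one alignment: r (A1,B6) → v (A2,B7) → v (A5,B9) → s (A6,B10).
So the longest common subsequence has length 4.

4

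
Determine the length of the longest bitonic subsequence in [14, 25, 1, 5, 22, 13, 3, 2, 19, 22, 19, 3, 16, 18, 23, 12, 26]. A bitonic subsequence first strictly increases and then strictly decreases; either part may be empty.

8

Let inc[i] be the LIS ending at i and dec[i] the longest strictly decreasing subsequence starting at i. inc = [1, 2, 1, 2, 3, 3, 2, 2, 4, 5, 4, 3, 4, 5, 6, 4, 7], dec = [4, 5, 1, 3, 4, 3, 2, 1, 3, 4, 3, 1, 2, 2, 2, 1, 1].
max_i inc[i]+dec[i]−1 = 8, with one witness 1, 5, 13, 19, 22, 19, 18, 12.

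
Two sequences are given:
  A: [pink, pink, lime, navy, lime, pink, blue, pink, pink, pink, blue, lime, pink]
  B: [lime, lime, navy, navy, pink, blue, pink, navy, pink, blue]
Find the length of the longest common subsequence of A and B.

7

Backtracking the LCS table gives one alignment: lime (A3,B2) → navy (A4,B4) → pink (A6,B5) → blue (A7,B6) → pink (A8,B7) → pink (A10,B9) → blue (A11,B10).
So the longest common subsequence has length 7.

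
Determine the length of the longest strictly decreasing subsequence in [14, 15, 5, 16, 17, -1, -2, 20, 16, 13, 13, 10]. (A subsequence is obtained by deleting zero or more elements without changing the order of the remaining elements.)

One longest decreasing subsequence is 14, 5, -1, -2 (positions 1,3,6,7), of length 4; no longer one exists.

4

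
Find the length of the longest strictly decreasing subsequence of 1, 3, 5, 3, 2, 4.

3

Scanning left to right, the best length ending at each element is: 1→1, 3→1, 5→1, 3→2, 2→3, 4→2.
So the longest decreasing subsequence has length 3, e.g. 5, 3, 2.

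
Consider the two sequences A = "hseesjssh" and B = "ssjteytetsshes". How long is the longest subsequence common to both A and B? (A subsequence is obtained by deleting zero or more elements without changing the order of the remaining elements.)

6

A longest common subsequence is seesss (length 6); the LCS DP confirms no longer common subsequence exists.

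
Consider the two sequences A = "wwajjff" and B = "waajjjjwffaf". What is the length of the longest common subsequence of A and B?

6

Backtracking the LCS table gives one alignment: w (A1,B1) → a (A3,B3) → j (A4,B6) → j (A5,B7) → f (A6,B10) → f (A7,B12).
So the longest common subsequence has length 6.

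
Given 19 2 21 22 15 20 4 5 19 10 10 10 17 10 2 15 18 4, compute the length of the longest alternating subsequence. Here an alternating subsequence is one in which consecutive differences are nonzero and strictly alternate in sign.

12

Track the best alternating length ending on an up-step vs a down-step at each position: up/down = 1/1, 1/2, 3/1, 3/1, 3/4, 5/4, 3/6, 7/6, 7/6, 7/8, 7/8, 7/8, 9/8, 7/10, 1/10, 11/10, 11/8, 11/12.
The maximum over both is 12; one such subsequence is 19, 2, 21, 15, 20, 4, 19, 10, 17, 10, 15, 4.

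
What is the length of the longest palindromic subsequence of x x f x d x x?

5

One longest palindromic subsequence is xxdxx (positions 1,2,5,6,7); it reads the same forward and backward, and the interval DP gives dp[1][7] = 5.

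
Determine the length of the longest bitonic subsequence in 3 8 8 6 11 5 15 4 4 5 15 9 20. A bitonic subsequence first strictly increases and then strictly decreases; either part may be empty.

5

Let inc[i] be the LIS ending at i and dec[i] the longest strictly decreasing subsequence starting at i. inc = [1, 2, 2, 2, 3, 2, 4, 2, 2, 3, 4, 4, 5], dec = [1, 4, 4, 3, 3, 2, 2, 1, 1, 1, 2, 1, 1].
max_i inc[i]+dec[i]−1 = 5, with one witness 3, 8, 6, 5, 4.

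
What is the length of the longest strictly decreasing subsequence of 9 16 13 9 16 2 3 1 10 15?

Let dp[i] be the longest decreasing subsequence ending at position i. Then dp = [1, 1, 2, 3, 1, 4, 4, 5, 3, 2].
The maximum is 5; one witness is 16, 13, 9, 2, 1 at positions 2,3,4,6,8.

5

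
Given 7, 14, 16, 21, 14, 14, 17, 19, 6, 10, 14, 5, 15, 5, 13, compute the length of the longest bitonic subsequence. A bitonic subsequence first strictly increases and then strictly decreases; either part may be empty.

One longest bitonic subsequence is 7, 14, 16, 21, 19, 15, 13 (positions 1,2,3,4,8,13,15): it rises to 21 then falls. Length 7 is optimal.

7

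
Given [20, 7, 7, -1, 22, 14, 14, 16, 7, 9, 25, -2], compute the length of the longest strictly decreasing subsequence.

Let dp[i] be the longest decreasing subsequence ending at position i. Then dp = [1, 2, 2, 3, 1, 2, 2, 2, 3, 3, 1, 4].
The maximum is 4; one witness is 20, 7, -1, -2 at positions 1,2,4,12.

4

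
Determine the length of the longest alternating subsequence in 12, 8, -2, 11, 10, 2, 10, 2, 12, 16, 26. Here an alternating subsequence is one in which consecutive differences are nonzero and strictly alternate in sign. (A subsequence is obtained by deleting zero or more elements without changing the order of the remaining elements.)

7

Track the best alternating length ending on an up-step vs a down-step at each position: up/down = 1/1, 1/2, 1/2, 3/2, 3/4, 3/4, 5/4, 3/6, 7/1, 7/1, 7/1.
The maximum over both is 7; one such subsequence is 12, 8, 11, 2, 10, 2, 12.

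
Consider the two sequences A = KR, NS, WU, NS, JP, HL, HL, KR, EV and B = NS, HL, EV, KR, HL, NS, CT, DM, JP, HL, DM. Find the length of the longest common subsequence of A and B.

Backtracking the LCS table gives one alignment: KR (A1,B4) → NS (A2,B6) → JP (A5,B9) → HL (A6,B10).
So the longest common subsequence has length 4.

4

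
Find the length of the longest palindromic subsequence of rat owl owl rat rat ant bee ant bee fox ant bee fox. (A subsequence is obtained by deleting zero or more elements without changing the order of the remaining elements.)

5

Using dp[i][j] = 2 + dp[i+1][j−1] if the ends match, else max(dp[i+1][j], dp[i][j−1]):
dp[1][13] = 5. A witness is bee ant fox ant bee at positions 7,8,10,11,12.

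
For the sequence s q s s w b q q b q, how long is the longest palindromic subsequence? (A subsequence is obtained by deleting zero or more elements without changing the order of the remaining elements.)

Using dp[i][j] = 2 + dp[i+1][j−1] if the ends match, else max(dp[i+1][j], dp[i][j−1]):
dp[1][10] = 6. A witness is qbqqbq at positions 2,6,7,8,9,10.

6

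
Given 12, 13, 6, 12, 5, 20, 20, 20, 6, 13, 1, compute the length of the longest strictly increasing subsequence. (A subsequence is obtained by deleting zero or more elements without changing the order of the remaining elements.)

3

Scanning left to right, the best length ending at each element is: 12→1, 13→2, 6→1, 12→2, 5→1, 20→3, 20→3, 20→3, 6→2, 13→3, 1→1.
So the longest increasing subsequence has length 3, e.g. 12, 13, 20.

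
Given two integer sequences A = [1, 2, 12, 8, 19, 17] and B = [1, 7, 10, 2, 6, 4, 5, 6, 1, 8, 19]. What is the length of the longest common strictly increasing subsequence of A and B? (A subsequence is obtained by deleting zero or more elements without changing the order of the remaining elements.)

4

A longest common strictly increasing subsequence is 1, 2, 8, 19 (length 4); it appears in order in both A and B, and no longer such subsequence exists.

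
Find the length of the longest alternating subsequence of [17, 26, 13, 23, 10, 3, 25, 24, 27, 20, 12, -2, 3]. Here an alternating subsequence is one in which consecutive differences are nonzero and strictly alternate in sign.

A longest alternating subsequence is 17, 26, 13, 23, 10, 25, 24, 27, -2, 3 (positions 1,2,3,4,5,7,8,9,12,13); its 9 consecutive differences strictly alternate in sign, and length 10 is optimal.

10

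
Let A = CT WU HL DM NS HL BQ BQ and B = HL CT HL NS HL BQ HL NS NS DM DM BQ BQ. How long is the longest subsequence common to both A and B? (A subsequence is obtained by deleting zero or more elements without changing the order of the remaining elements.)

6

A longest common subsequence is CT, HL, NS, HL, BQ, BQ (length 6); the LCS DP confirms no longer common subsequence exists.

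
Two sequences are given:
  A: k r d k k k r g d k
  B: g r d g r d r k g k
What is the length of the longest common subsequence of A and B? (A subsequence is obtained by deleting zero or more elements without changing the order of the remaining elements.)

5

A longest common subsequence is rdkgk (length 5); the LCS DP confirms no longer common subsequence exists.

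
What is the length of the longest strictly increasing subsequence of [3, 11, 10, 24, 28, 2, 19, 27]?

4

One longest increasing subsequence is 3, 11, 24, 28 (positions 1,2,4,5), of length 4; no longer one exists.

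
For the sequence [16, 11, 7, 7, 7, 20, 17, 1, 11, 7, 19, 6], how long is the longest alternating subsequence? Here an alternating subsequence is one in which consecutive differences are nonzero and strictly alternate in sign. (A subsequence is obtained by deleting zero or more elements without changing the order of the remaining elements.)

8

Track the best alternating length ending on an up-step vs a down-step at each position: up/down = 1/1, 1/2, 1/2, 1/2, 1/2, 3/1, 3/4, 1/4, 5/4, 5/6, 7/4, 5/8.
The maximum over both is 8; one such subsequence is 16, 11, 20, 1, 11, 7, 19, 6.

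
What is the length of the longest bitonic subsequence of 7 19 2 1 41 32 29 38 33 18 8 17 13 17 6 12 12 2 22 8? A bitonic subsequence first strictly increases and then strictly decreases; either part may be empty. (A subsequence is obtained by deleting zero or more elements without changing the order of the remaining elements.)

10

One longest bitonic subsequence is 7, 19, 41, 38, 33, 18, 17, 13, 12, 8 (positions 1,2,5,8,9,10,12,13,17,20): it rises to 41 then falls. Length 10 is optimal.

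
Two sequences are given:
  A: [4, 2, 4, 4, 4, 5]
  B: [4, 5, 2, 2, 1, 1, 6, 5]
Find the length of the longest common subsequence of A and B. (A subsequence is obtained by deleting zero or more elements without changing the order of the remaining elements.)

Backtracking the LCS table gives one alignment: 4 (A1,B1) → 2 (A2,B4) → 5 (A6,B8).
So the longest common subsequence has length 3.

3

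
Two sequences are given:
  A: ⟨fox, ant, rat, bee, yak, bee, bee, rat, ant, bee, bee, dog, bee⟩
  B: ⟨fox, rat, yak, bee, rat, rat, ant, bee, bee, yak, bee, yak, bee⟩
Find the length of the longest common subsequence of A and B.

Backtracking the LCS table gives one alignment: fox (A1,B1) → rat (A3,B2) → yak (A5,B3) → bee (A6,B4) → rat (A8,B6) → ant (A9,B7) → bee (A10,B9) → bee (A11,B11) → bee (A13,B13).
So the longest common subsequence has length 9.

9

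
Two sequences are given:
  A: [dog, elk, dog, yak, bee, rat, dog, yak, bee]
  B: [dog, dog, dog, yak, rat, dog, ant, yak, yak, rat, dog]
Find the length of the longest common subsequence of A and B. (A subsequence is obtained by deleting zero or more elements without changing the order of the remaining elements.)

6

Backtracking the LCS table gives one alignment: dog (A1,B2) → dog (A3,B3) → yak (A4,B4) → rat (A6,B5) → dog (A7,B6) → yak (A8,B9).
So the longest common subsequence has length 6.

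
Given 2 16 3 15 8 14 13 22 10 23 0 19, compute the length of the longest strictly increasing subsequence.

6

Let dp[i] be the longest increasing subsequence ending at position i. Then dp = [1, 2, 2, 3, 3, 4, 4, 5, 4, 6, 1, 5].
The maximum is 6; one witness is 2, 3, 8, 14, 22, 23 at positions 1,3,5,6,8,10.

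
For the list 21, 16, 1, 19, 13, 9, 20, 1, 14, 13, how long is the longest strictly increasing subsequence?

3

Scanning left to right, the best length ending at each element is: 21→1, 16→1, 1→1, 19→2, 13→2, 9→2, 20→3, 1→1, 14→3, 13→3.
So the longest increasing subsequence has length 3, e.g. 16, 19, 20.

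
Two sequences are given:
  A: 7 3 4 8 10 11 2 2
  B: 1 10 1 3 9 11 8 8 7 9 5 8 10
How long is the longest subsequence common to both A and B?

3

A longest common subsequence is 7, 8, 10 (length 3); the LCS DP confirms no longer common subsequence exists.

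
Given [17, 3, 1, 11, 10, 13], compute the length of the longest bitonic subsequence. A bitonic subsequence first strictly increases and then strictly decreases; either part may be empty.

3

Let inc[i] be the LIS ending at i and dec[i] the longest strictly decreasing subsequence starting at i. inc = [1, 1, 1, 2, 2, 3], dec = [3, 2, 1, 2, 1, 1].
max_i inc[i]+dec[i]−1 = 3, with one witness 17, 11, 10.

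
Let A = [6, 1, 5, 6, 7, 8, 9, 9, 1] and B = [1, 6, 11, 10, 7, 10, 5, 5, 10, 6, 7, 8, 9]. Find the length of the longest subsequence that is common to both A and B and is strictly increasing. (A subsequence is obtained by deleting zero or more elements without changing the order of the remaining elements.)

For each value that appears in both, track the longest common increasing run ending there.
The best achievable length is 6; one witness is 1, 5, 6, 7, 8, 9 (A-positions 2,3,4,5,6,7, B-positions 1,7,10,11,12,13).

6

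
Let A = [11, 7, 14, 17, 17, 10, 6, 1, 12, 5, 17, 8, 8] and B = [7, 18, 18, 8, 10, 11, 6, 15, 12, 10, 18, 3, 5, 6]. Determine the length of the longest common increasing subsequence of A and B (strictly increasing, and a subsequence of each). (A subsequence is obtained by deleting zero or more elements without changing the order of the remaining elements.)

A longest common strictly increasing subsequence is 7, 10, 12 (length 3); it appears in order in both A and B, and no longer such subsequence exists.

3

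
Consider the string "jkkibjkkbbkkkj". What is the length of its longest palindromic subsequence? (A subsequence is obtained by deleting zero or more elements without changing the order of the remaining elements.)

One longest palindromic subsequence is jkkkbbkkkj (positions 1,2,3,7,9,10,11,12,13,14); it reads the same forward and backward, and the interval DP gives dp[1][14] = 10.

10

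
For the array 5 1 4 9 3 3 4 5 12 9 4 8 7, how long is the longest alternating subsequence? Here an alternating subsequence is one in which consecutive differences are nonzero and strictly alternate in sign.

Track the best alternating length ending on an up-step vs a down-step at each position: up/down = 1/1, 1/2, 3/2, 3/1, 3/4, 3/4, 5/4, 5/4, 5/1, 5/6, 5/6, 7/6, 7/8.
The maximum over both is 8; one such subsequence is 5, 1, 4, 3, 5, 4, 8, 7.

8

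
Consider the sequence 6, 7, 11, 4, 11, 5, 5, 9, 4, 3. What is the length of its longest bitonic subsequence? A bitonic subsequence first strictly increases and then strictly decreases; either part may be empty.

6

Let inc[i] be the LIS ending at i and dec[i] the longest strictly decreasing subsequence starting at i. inc = [1, 2, 3, 1, 3, 2, 2, 3, 1, 1], dec = [4, 4, 4, 2, 4, 3, 3, 3, 2, 1].
max_i inc[i]+dec[i]−1 = 6, with one witness 6, 7, 11, 9, 4, 3.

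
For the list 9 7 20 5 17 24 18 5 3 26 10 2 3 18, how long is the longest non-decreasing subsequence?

Scanning left to right, the best length ending at each element is: 9→1, 7→1, 20→2, 5→1, 17→2, 24→3, 18→3, 5→2, 3→1, 26→4, 10→3, 2→1, 3→2, 18→4.
So the longest non-decreasing subsequence has length 4, e.g. 9, 20, 24, 26.

4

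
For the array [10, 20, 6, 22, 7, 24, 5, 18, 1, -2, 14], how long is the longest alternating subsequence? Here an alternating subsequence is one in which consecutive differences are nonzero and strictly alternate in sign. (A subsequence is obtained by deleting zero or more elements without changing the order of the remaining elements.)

10

A longest alternating subsequence is 10, 20, 6, 22, 7, 24, 5, 18, 1, 14 (positions 1,2,3,4,5,6,7,8,9,11); its 9 consecutive differences strictly alternate in sign, and length 10 is optimal.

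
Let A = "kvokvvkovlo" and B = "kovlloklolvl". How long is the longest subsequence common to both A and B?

Backtracking the LCS table gives one alignment: k (A1,B1) → v (A2,B3) → o (A3,B6) → k (A4,B7) → o (A8,B9) → v (A9,B11) → l (A10,B12).
So the longest common subsequence has length 7.

7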